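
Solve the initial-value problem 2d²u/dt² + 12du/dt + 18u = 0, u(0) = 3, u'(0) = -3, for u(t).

u = 3*exp(-3*t) + 6*t*exp(-3*t)

Divide through by 2: u'' + 6u' + 9u = 0.
Characteristic equation r² + 6r + 9 = 0 has discriminant (6)² - 4·(9) = 0, so r = -3 is a repeated root.
Hence u_h = (C1 + C2*t)*exp(-3*t).
Apply the initial conditions: u(0) = C1 = 3 and u'(0) = C2 - 3*C1 = -3. Solving gives C1 = 3, C2 = 6.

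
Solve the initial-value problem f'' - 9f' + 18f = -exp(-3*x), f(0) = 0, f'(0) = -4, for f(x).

f = -37*exp(6*x)/27 - exp(-3*x)/54 + 25*exp(3*x)/18

Characteristic equation r² - 9r + 18 = 0 factors as (r - 6)(r - 3) = 0, so r = 6, 3.
Hence f_h = C1*exp(6*x) + C2*exp(3*x).
Try f_p = A*exp(-3*x). Substituting into the equation and dividing by exp(-3*x) gives A = -1/54, so f_p = -exp(-3*x)/54.
General solution: f = -exp(-3*x)/54 + C1*exp(6*x) + C2*exp(3*x).
Apply the initial conditions: f(0) = -1/54 + C1 + C2 = 0 and f'(0) = 1/18 + 3*C2 + 6*C1 = -4. Solving gives C1 = -37/27, C2 = 25/18.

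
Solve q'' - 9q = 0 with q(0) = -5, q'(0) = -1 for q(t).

Characteristic equation r² - 9 = 0 factors as (r + 3)(r - 3) = 0, so r = -3, 3.
Hence q_h = C1*exp(-3*t) + C2*exp(3*t).
Apply the initial conditions: q(0) = C1 + C2 = -5 and q'(0) = -3*C1 + 3*C2 = -1. Solving gives C1 = -7/3, C2 = -8/3.

q = -8*exp(3*t)/3 - 7*exp(-3*t)/3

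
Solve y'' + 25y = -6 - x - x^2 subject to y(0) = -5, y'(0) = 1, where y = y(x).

y = -148/625 - 2977*cos(5*x)/625 - x/25 - x**2/25 + 26*sin(5*x)/125

Characteristic equation r² + 25 = 0 has discriminant (0)² - 4·(25) = -100 < 0, so r = ± 5i.
Hence y_h = C1*cos(5*x) + C2*sin(5*x).
For the particular solution try y_p = A0 + A1*x + A2*x^2. Substituting and matching coefficients of each power of x gives A0 = -148/625, A1 = -1/25, A2 = -1/25, so y_p = -148/625 - x/25 - x^2/25.
General solution: y = -148/625 - x/25 - x^2/25 + C1*cos(5*x) + C2*sin(5*x).
Apply the initial conditions: y(0) = -148/625 + C1 = -5 and y'(0) = -1/25 + 5*C2 = 1. Solving gives C1 = -2977/625, C2 = 26/125.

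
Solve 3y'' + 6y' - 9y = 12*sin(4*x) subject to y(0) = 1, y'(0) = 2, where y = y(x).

Divide through by 3: y'' + 2y' - 3y = 4*sin(4*x).
Characteristic equation r² + 2r - 3 = 0 factors as (r - 1)(r + 3) = 0, so r = 1, -3.
Hence y_h = C1*exp(x) + C2*exp(-3*x).
Try y_p = A*cos(4*x) + B*sin(4*x). Substituting and equating the coefficients of cos(4x) and sin(4x) gives A = -32/425, B = -76/425, so y_p = -76*sin(4*x)/425 - 32*cos(4*x)/425.
General solution: y = -76*sin(4*x)/425 - 32*cos(4*x)/425 + C1*exp(x) + C2*exp(-3*x).
Apply the initial conditions: y(0) = -32/425 + C1 + C2 = 1 and y'(0) = -304/425 + C1 - 3*C2 = 2. Solving gives C1 = 101/68, C2 = -41/100.

y = -76*sin(4*x)/425 - 41*exp(-3*x)/100 - 32*cos(4*x)/425 + 101*exp(x)/68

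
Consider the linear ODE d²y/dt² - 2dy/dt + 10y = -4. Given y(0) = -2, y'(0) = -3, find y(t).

Characteristic equation r² - 2r + 10 = 0 has discriminant (-2)² - 4·(10) = -36 < 0, so r = 1 ± 3i.
Hence y_h = C1*cos(3*t)*exp(t) + C2*exp(t)*sin(3*t).
For the particular solution try y_p = A0. Substituting and matching coefficients of each power of t gives A0 = -2/5, so y_p = -2/5.
General solution: y = -2/5 + C1*cos(3*t)*exp(t) + C2*exp(t)*sin(3*t).
Apply the initial conditions: y(0) = -2/5 + C1 = -2 and y'(0) = C1 + 3*C2 = -3. Solving gives C1 = -8/5, C2 = -7/15.

y = -2/5 - 8*cos(3*t)*exp(t)/5 - 7*exp(t)*sin(3*t)/15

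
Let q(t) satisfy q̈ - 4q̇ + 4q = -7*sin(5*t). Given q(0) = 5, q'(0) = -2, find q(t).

q = -140*cos(5*t)/841 + 147*sin(5*t)/841 + 4345*exp(2*t)/841 - 383*t*exp(2*t)/29

Characteristic equation r² - 4r + 4 = 0 has discriminant (-4)² - 4·(4) = 0, so r = 2 is a repeated root.
Hence q_h = (C1 + C2*t)*exp(2*t).
Try q_p = A*cos(5*t) + B*sin(5*t). Substituting and equating the coefficients of cos(5t) and sin(5t) gives A = -140/841, B = 147/841, so q_p = -140*cos(5*t)/841 + 147*sin(5*t)/841.
General solution: q = -140*cos(5*t)/841 + 147*sin(5*t)/841 + C1*exp(2*t) + C2*t*exp(2*t).
Apply the initial conditions: q(0) = -140/841 + C1 = 5 and q'(0) = 735/841 + C2 + 2*C1 = -2. Solving gives C1 = 4345/841, C2 = -383/29.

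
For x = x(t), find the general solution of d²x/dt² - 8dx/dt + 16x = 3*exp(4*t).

Characteristic equation r² - 8r + 16 = 0 has discriminant (-8)² - 4·(16) = 0, so r = 4 is a repeated root.
Hence x_h = (C1 + C2*t)*exp(4*t).
Since exp(4*t) solves the homogeneous equation (r = 4 is a root of multiplicity 2), multiply the trial by t^2. Try x_p = A*t^2*exp(4*t). Substituting into the equation and dividing by exp(4*t) gives A = 3/2, so x_p = 3*t^2*exp(4*t)/2.

x = C1*exp(4*t) + 3*t**2*exp(4*t)/2 + C2*t*exp(4*t)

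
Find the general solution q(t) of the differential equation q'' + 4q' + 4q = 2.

q = 1/2 + C1*exp(-2*t) + C2*t*exp(-2*t)

Characteristic equation r² + 4r + 4 = 0 has discriminant (4)² - 4·(4) = 0, so r = -2 is a repeated root.
Hence q_h = (C1 + C2*t)*exp(-2*t).
For the particular solution try q_p = A0. Substituting and matching coefficients of each power of t gives A0 = 1/2, so q_p = 1/2.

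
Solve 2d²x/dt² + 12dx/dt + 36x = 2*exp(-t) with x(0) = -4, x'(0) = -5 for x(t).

x = exp(-t)/13 - 223*exp(-3*t)*sin(3*t)/39 - 53*cos(3*t)*exp(-3*t)/13

Divide through by 2: x'' + 6x' + 18x = exp(-t).
Characteristic equation r² + 6r + 18 = 0 has discriminant (6)² - 4·(18) = -36 < 0, so r = -3 ± 3i.
Hence x_h = C1*cos(3*t)*exp(-3*t) + C2*exp(-3*t)*sin(3*t).
Try x_p = A*exp(-t). Substituting into the equation and dividing by exp(-t) gives A = 1/13, so x_p = exp(-t)/13.
General solution: x = exp(-t)/13 + C1*cos(3*t)*exp(-3*t) + C2*exp(-3*t)*sin(3*t).
Apply the initial conditions: x(0) = 1/13 + C1 = -4 and x'(0) = -1/13 - 3*C1 + 3*C2 = -5. Solving gives C1 = -53/13, C2 = -223/39.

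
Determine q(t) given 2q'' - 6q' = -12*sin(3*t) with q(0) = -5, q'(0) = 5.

Divide through by 2: q'' - 3q' = -6*sin(3*t).
Characteristic equation r² - 3r = 0 factors as (r - 3)r = 0, so r = 3, 0.
Hence q_h = C1*exp(3*t) + C2.
Try q_p = A*cos(3*t) + B*sin(3*t). Substituting and equating the coefficients of cos(3t) and sin(3t) gives A = -1/3, B = 1/3, so q_p = -cos(3*t)/3 + sin(3*t)/3.
General solution: q = C2 - cos(3*t)/3 + sin(3*t)/3 + C1*exp(3*t).
Apply the initial conditions: q(0) = -1/3 + C1 + C2 = -5 and q'(0) = 1 + 3*C1 = 5. Solving gives C1 = 4/3, C2 = -6.

q = -6 - cos(3*t)/3 + sin(3*t)/3 + 4*exp(3*t)/3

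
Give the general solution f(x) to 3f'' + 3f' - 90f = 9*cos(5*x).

Divide through by 3: f'' + f' - 30f = 3*cos(5*x).
Characteristic equation r² + r - 30 = 0 factors as (r - 5)(r + 6) = 0, so r = 5, -6.
Hence f_h = C1*exp(5*x) + C2*exp(-6*x).
Try f_p = A*cos(5*x) + B*sin(5*x). Substituting and equating the coefficients of cos(5x) and sin(5x) gives A = -33/610, B = 3/610, so f_p = -33*cos(5*x)/610 + 3*sin(5*x)/610.

f = -33*cos(5*x)/610 + 3*sin(5*x)/610 + C1*exp(5*x) + C2*exp(-6*x)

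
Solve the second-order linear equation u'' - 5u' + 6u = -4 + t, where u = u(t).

Characteristic equation r² - 5r + 6 = 0 factors as (r - 3)(r - 2) = 0, so r = 3, 2.
Hence u_h = C1*exp(3*t) + C2*exp(2*t).
For the particular solution try u_p = A0 + A1*t. Substituting and matching coefficients of each power of t gives A0 = -19/36, A1 = 1/6, so u_p = -19/36 + t/6.

u = -19/36 + t/6 + C1*exp(3*t) + C2*exp(2*t)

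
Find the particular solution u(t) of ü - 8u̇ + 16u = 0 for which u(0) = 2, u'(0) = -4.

Characteristic equation r² - 8r + 16 = 0 has discriminant (-8)² - 4·(16) = 0, so r = 4 is a repeated root.
Hence u_h = (C1 + C2*t)*exp(4*t).
Apply the initial conditions: u(0) = C1 = 2 and u'(0) = C2 + 4*C1 = -4. Solving gives C1 = 2, C2 = -12.

u = 2*exp(4*t) - 12*t*exp(4*t)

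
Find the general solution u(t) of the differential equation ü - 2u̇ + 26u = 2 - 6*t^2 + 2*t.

Characteristic equation r² - 2r + 26 = 0 has discriminant (-2)² - 4·(26) = -100 < 0, so r = 1 ± 5i.
Hence u_h = C1*cos(5*t)*exp(t) + C2*exp(t)*sin(5*t).
For the particular solution try u_p = A0 + A1*t + A2*t^2. Substituting and matching coefficients of each power of t gives A0 = 215/2197, A1 = 7/169, A2 = -3/13, so u_p = 215/2197 - 3*t^2/13 + 7*t/169.

u = 215/2197 - 3*t**2/13 + 7*t/169 + C1*cos(5*t)*exp(t) + C2*exp(t)*sin(5*t)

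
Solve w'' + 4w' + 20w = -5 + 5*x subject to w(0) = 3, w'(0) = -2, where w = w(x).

Characteristic equation r² + 4r + 20 = 0 has discriminant (4)² - 4·(20) = -64 < 0, so r = -2 ± 4i.
Hence w_h = C1*cos(4*x)*exp(-2*x) + C2*exp(-2*x)*sin(4*x).
For the particular solution try w_p = A0 + A1*x. Substituting and matching coefficients of each power of x gives A0 = -3/10, A1 = 1/4, so w_p = -3/10 + x/4.
General solution: w = -3/10 + x/4 + C1*cos(4*x)*exp(-2*x) + C2*exp(-2*x)*sin(4*x).
Apply the initial conditions: w(0) = -3/10 + C1 = 3 and w'(0) = 1/4 - 2*C1 + 4*C2 = -2. Solving gives C1 = 33/10, C2 = 87/80.

w = -3/10 + x/4 + 33*cos(4*x)*exp(-2*x)/10 + 87*exp(-2*x)*sin(4*x)/80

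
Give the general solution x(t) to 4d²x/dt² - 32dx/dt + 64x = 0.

Divide through by 4: x'' - 8x' + 16x = 0.
Characteristic equation r² - 8r + 16 = 0 has discriminant (-8)² - 4·(16) = 0, so r = 4 is a repeated root.
Hence x_h = (C1 + C2*t)*exp(4*t).

x = C1*exp(4*t) + C2*t*exp(4*t)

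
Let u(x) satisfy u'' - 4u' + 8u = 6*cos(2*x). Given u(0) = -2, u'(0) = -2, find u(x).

u = -3*sin(2*x)/5 + 3*cos(2*x)/10 - 23*cos(2*x)*exp(2*x)/10 + 19*exp(2*x)*sin(2*x)/10

Characteristic equation r² - 4r + 8 = 0 has discriminant (-4)² - 4·(8) = -16 < 0, so r = 2 ± 2i.
Hence u_h = C1*cos(2*x)*exp(2*x) + C2*exp(2*x)*sin(2*x).
Try u_p = A*cos(2*x) + B*sin(2*x). Substituting and equating the coefficients of cos(2x) and sin(2x) gives A = 3/10, B = -3/5, so u_p = -3*sin(2*x)/5 + 3*cos(2*x)/10.
General solution: u = -3*sin(2*x)/5 + 3*cos(2*x)/10 + C1*cos(2*x)*exp(2*x) + C2*exp(2*x)*sin(2*x).
Apply the initial conditions: u(0) = 3/10 + C1 = -2 and u'(0) = -6/5 + 2*C1 + 2*C2 = -2. Solving gives C1 = -23/10, C2 = 19/10.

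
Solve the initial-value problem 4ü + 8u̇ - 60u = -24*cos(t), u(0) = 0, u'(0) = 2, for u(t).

u = -41*exp(-5*t)/104 - 3*sin(t)/65 + exp(3*t)/40 + 24*cos(t)/65

Divide through by 4: u'' + 2u' - 15u = -6*cos(t).
Characteristic equation r² + 2r - 15 = 0 factors as (r + 5)(r - 3) = 0, so r = -5, 3.
Hence u_h = C1*exp(-5*t) + C2*exp(3*t).
Try u_p = A*cos(t) + B*sin(t). Substituting and equating the coefficients of cos(t) and sin(t) gives A = 24/65, B = -3/65, so u_p = -3*sin(t)/65 + 24*cos(t)/65.
General solution: u = -3*sin(t)/65 + 24*cos(t)/65 + C1*exp(-5*t) + C2*exp(3*t).
Apply the initial conditions: u(0) = 24/65 + C1 + C2 = 0 and u'(0) = -3/65 - 5*C1 + 3*C2 = 2. Solving gives C1 = -41/104, C2 = 1/40.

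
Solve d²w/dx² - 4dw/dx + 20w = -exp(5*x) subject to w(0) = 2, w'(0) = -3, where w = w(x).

w = -exp(5*x)/25 - 43*exp(2*x)*sin(4*x)/25 + 51*cos(4*x)*exp(2*x)/25

Characteristic equation r² - 4r + 20 = 0 has discriminant (-4)² - 4·(20) = -64 < 0, so r = 2 ± 4i.
Hence w_h = C1*cos(4*x)*exp(2*x) + C2*exp(2*x)*sin(4*x).
Try w_p = A*exp(5*x). Substituting into the equation and dividing by exp(5*x) gives A = -1/25, so w_p = -exp(5*x)/25.
General solution: w = -exp(5*x)/25 + C1*cos(4*x)*exp(2*x) + C2*exp(2*x)*sin(4*x).
Apply the initial conditions: w(0) = -1/25 + C1 = 2 and w'(0) = -1/5 + 2*C1 + 4*C2 = -3. Solving gives C1 = 51/25, C2 = -43/25.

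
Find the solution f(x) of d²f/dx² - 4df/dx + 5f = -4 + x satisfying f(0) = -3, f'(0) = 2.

f = -16/25 + x/5 - 59*cos(x)*exp(2*x)/25 + 163*exp(2*x)*sin(x)/25

Characteristic equation r² - 4r + 5 = 0 has discriminant (-4)² - 4·(5) = -4 < 0, so r = 2 ± i.
Hence f_h = C1*cos(x)*exp(2*x) + C2*exp(2*x)*sin(x).
For the particular solution try f_p = A0 + A1*x. Substituting and matching coefficients of each power of x gives A0 = -16/25, A1 = 1/5, so f_p = -16/25 + x/5.
General solution: f = -16/25 + x/5 + C1*cos(x)*exp(2*x) + C2*exp(2*x)*sin(x).
Apply the initial conditions: f(0) = -16/25 + C1 = -3 and f'(0) = 1/5 + C2 + 2*C1 = 2. Solving gives C1 = -59/25, C2 = 163/25.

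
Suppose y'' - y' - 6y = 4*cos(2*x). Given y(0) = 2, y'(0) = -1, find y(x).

y = -5*cos(2*x)/13 - sin(2*x)/13 + 8*exp(-2*x)/5 + 51*exp(3*x)/65

Characteristic equation r² - r - 6 = 0 factors as (r + 2)(r - 3) = 0, so r = -2, 3.
Hence y_h = C1*exp(-2*x) + C2*exp(3*x).
Try y_p = A*cos(2*x) + B*sin(2*x). Substituting and equating the coefficients of cos(2x) and sin(2x) gives A = -5/13, B = -1/13, so y_p = -5*cos(2*x)/13 - sin(2*x)/13.
General solution: y = -5*cos(2*x)/13 - sin(2*x)/13 + C1*exp(-2*x) + C2*exp(3*x).
Apply the initial conditions: y(0) = -5/13 + C1 + C2 = 2 and y'(0) = -2/13 - 2*C1 + 3*C2 = -1. Solving gives C1 = 8/5, C2 = 51/65.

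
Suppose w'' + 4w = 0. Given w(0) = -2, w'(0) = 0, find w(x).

w = -2*cos(2*x)

Characteristic equation r² + 4 = 0 has discriminant (0)² - 4·(4) = -16 < 0, so r = ± 2i.
Hence w_h = C1*cos(2*x) + C2*sin(2*x).
Apply the initial conditions: w(0) = C1 = -2 and w'(0) = 2*C2 = 0. Solving gives C1 = -2, C2 = 0.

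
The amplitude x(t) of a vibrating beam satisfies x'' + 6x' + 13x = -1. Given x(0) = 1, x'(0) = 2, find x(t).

Characteristic equation r² + 6r + 13 = 0 has discriminant (6)² - 4·(13) = -16 < 0, so r = -3 ± 2i.
Hence x_h = C1*cos(2*t)*exp(-3*t) + C2*exp(-3*t)*sin(2*t).
For the particular solution try x_p = A0. Substituting and matching coefficients of each power of t gives A0 = -1/13, so x_p = -1/13.
General solution: x = -1/13 + C1*cos(2*t)*exp(-3*t) + C2*exp(-3*t)*sin(2*t).
Apply the initial conditions: x(0) = -1/13 + C1 = 1 and x'(0) = -3*C1 + 2*C2 = 2. Solving gives C1 = 14/13, C2 = 34/13.

x = -1/13 + 14*cos(2*t)*exp(-3*t)/13 + 34*exp(-3*t)*sin(2*t)/13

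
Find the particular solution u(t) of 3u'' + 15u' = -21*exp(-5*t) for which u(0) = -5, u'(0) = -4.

u = -152/25 + 27*exp(-5*t)/25 + 7*t*exp(-5*t)/5

Divide through by 3: u'' + 5u' = -7*exp(-5*t).
Characteristic equation r² + 5r = 0 factors as (r + 5)r = 0, so r = -5, 0.
Hence u_h = C1*exp(-5*t) + C2.
Since exp(-5*t) solves the homogeneous equation (r = -5 is a root of multiplicity 1), multiply the trial by t. Try u_p = A*t*exp(-5*t). Substituting into the equation and dividing by exp(-5*t) gives A = 7/5, so u_p = 7*t*exp(-5*t)/5.
General solution: u = C2 + C1*exp(-5*t) + 7*t*exp(-5*t)/5.
Apply the initial conditions: u(0) = C1 + C2 = -5 and u'(0) = 7/5 - 5*C1 = -4. Solving gives C1 = 27/25, C2 = -152/25.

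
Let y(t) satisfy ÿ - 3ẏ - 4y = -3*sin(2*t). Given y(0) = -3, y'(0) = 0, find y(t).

Characteristic equation r² - 3r - 4 = 0 factors as (r + 1)(r - 4) = 0, so r = -1, 4.
Hence y_h = C1*exp(-t) + C2*exp(4*t).
Try y_p = A*cos(2*t) + B*sin(2*t). Substituting and equating the coefficients of cos(2t) and sin(2t) gives A = -9/50, B = 6/25, so y_p = -9*cos(2*t)/50 + 6*sin(2*t)/25.
General solution: y = -9*cos(2*t)/50 + 6*sin(2*t)/25 + C1*exp(-t) + C2*exp(4*t).
Apply the initial conditions: y(0) = -9/50 + C1 + C2 = -3 and y'(0) = 12/25 - C1 + 4*C2 = 0. Solving gives C1 = -54/25, C2 = -33/50.

y = -54*exp(-t)/25 - 33*exp(4*t)/50 - 9*cos(2*t)/50 + 6*sin(2*t)/25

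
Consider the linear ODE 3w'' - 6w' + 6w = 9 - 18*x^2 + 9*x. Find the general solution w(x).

Divide through by 3: w'' - 2w' + 2w = 3 - 6*x^2 + 3*x.
Characteristic equation r² - 2r + 2 = 0 has discriminant (-2)² - 4·(2) = -4 < 0, so r = 1 ± i.
Hence w_h = C1*cos(x)*exp(x) + C2*exp(x)*sin(x).
For the particular solution try w_p = A0 + A1*x + A2*x^2. Substituting and matching coefficients of each power of x gives A0 = 0, A1 = -9/2, A2 = -3, so w_p = -3*x^2 - 9*x/2.

w = -3*x**2 - 9*x/2 + C1*cos(x)*exp(x) + C2*exp(x)*sin(x)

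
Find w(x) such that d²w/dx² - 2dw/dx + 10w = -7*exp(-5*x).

w = -7*exp(-5*x)/45 + C1*cos(3*x)*exp(x) + C2*exp(x)*sin(3*x)

Characteristic equation r² - 2r + 10 = 0 has discriminant (-2)² - 4·(10) = -36 < 0, so r = 1 ± 3i.
Hence w_h = C1*cos(3*x)*exp(x) + C2*exp(x)*sin(3*x).
Try w_p = A*exp(-5*x). Substituting into the equation and dividing by exp(-5*x) gives A = -7/45, so w_p = -7*exp(-5*x)/45.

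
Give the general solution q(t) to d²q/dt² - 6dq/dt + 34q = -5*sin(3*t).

q = -125*sin(3*t)/949 - 90*cos(3*t)/949 + C1*cos(5*t)*exp(3*t) + C2*exp(3*t)*sin(5*t)

Characteristic equation r² - 6r + 34 = 0 has discriminant (-6)² - 4·(34) = -100 < 0, so r = 3 ± 5i.
Hence q_h = C1*cos(5*t)*exp(3*t) + C2*exp(3*t)*sin(5*t).
Try q_p = A*cos(3*t) + B*sin(3*t). Substituting and equating the coefficients of cos(3t) and sin(3t) gives A = -90/949, B = -125/949, so q_p = -125*sin(3*t)/949 - 90*cos(3*t)/949.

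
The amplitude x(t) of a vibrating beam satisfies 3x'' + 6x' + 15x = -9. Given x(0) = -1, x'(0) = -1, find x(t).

Divide through by 3: x'' + 2x' + 5x = -3.
Characteristic equation r² + 2r + 5 = 0 has discriminant (2)² - 4·(5) = -16 < 0, so r = -1 ± 2i.
Hence x_h = C1*cos(2*t)*exp(-t) + C2*exp(-t)*sin(2*t).
For the particular solution try x_p = A0. Substituting and matching coefficients of each power of t gives A0 = -3/5, so x_p = -3/5.
General solution: x = -3/5 + C1*cos(2*t)*exp(-t) + C2*exp(-t)*sin(2*t).
Apply the initial conditions: x(0) = -3/5 + C1 = -1 and x'(0) = -C1 + 2*C2 = -1. Solving gives C1 = -2/5, C2 = -7/10.

x = -3/5 - 7*exp(-t)*sin(2*t)/10 - 2*cos(2*t)*exp(-t)/5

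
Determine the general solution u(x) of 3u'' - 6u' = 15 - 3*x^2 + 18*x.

Divide through by 3: u'' - 2u' = 5 - x^2 + 6*x.
Characteristic equation r² - 2r = 0 factors as (r - 2)r = 0, so r = 2, 0.
Hence u_h = C1*exp(2*x) + C2.
Since 0 is a characteristic root (multiplicity 1), multiply the polynomial trial by x: try u_p = x*(A0 + A1*x + A2*x^2). Substituting and matching coefficients of each power of x gives A0 = -15/4, A1 = -5/4, A2 = 1/6, so u_p = -15*x/4 - 5*x^2/4 + x^3/6.

u = C2 - 15*x/4 - 5*x**2/4 + x**3/6 + C1*exp(2*x)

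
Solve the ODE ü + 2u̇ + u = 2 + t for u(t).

u = t + C1*exp(-t) + C2*t*exp(-t)

Characteristic equation r² + 2r + 1 = 0 has discriminant (2)² - 4·(1) = 0, so r = -1 is a repeated root.
Hence u_h = (C1 + C2*t)*exp(-t).
For the particular solution try u_p = A0 + A1*t. Substituting and matching coefficients of each power of t gives A0 = 0, A1 = 1, so u_p = t.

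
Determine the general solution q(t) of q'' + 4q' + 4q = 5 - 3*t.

Characteristic equation r² + 4r + 4 = 0 has discriminant (4)² - 4·(4) = 0, so r = -2 is a repeated root.
Hence q_h = (C1 + C2*t)*exp(-2*t).
For the particular solution try q_p = A0 + A1*t. Substituting and matching coefficients of each power of t gives A0 = 2, A1 = -3/4, so q_p = 2 - 3*t/4.

q = 2 - 3*t/4 + C1*exp(-2*t) + C2*t*exp(-2*t)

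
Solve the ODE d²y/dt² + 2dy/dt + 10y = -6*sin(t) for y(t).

y = -54*sin(t)/85 + 12*cos(t)/85 + C1*cos(3*t)*exp(-t) + C2*exp(-t)*sin(3*t)

Characteristic equation r² + 2r + 10 = 0 has discriminant (2)² - 4·(10) = -36 < 0, so r = -1 ± 3i.
Hence y_h = C1*cos(3*t)*exp(-t) + C2*exp(-t)*sin(3*t).
Try y_p = A*cos(t) + B*sin(t). Substituting and equating the coefficients of cos(t) and sin(t) gives A = 12/85, B = -54/85, so y_p = -54*sin(t)/85 + 12*cos(t)/85.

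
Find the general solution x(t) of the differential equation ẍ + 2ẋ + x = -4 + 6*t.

x = -16 + 6*t + C1*exp(-t) + C2*t*exp(-t)

Characteristic equation r² + 2r + 1 = 0 has discriminant (2)² - 4·(1) = 0, so r = -1 is a repeated root.
Hence x_h = (C1 + C2*t)*exp(-t).
For the particular solution try x_p = A0 + A1*t. Substituting and matching coefficients of each power of t gives A0 = -16, A1 = 6, so x_p = -16 + 6*t.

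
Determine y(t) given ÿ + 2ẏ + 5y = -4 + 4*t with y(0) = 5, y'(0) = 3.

y = -28/25 + 4*t/5 + 104*exp(-t)*sin(2*t)/25 + 153*cos(2*t)*exp(-t)/25

Characteristic equation r² + 2r + 5 = 0 has discriminant (2)² - 4·(5) = -16 < 0, so r = -1 ± 2i.
Hence y_h = C1*cos(2*t)*exp(-t) + C2*exp(-t)*sin(2*t).
For the particular solution try y_p = A0 + A1*t. Substituting and matching coefficients of each power of t gives A0 = -28/25, A1 = 4/5, so y_p = -28/25 + 4*t/5.
General solution: y = -28/25 + 4*t/5 + C1*cos(2*t)*exp(-t) + C2*exp(-t)*sin(2*t).
Apply the initial conditions: y(0) = -28/25 + C1 = 5 and y'(0) = 4/5 - C1 + 2*C2 = 3. Solving gives C1 = 153/25, C2 = 104/25.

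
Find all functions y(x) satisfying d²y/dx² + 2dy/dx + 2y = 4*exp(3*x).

Characteristic equation r² + 2r + 2 = 0 has discriminant (2)² - 4·(2) = -4 < 0, so r = -1 ± i.
Hence y_h = C1*cos(x)*exp(-x) + C2*exp(-x)*sin(x).
Try y_p = A*exp(3*x). Substituting into the equation and dividing by exp(3*x) gives A = 4/17, so y_p = 4*exp(3*x)/17.

y = 4*exp(3*x)/17 + C1*cos(x)*exp(-x) + C2*exp(-x)*sin(x)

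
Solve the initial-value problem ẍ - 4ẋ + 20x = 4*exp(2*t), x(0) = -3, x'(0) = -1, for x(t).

Characteristic equation r² - 4r + 20 = 0 has discriminant (-4)² - 4·(20) = -64 < 0, so r = 2 ± 4i.
Hence x_h = C1*cos(4*t)*exp(2*t) + C2*exp(2*t)*sin(4*t).
Try x_p = A*exp(2*t). Substituting into the equation and dividing by exp(2*t) gives A = 1/4, so x_p = exp(2*t)/4.
General solution: x = exp(2*t)/4 + C1*cos(4*t)*exp(2*t) + C2*exp(2*t)*sin(4*t).
Apply the initial conditions: x(0) = 1/4 + C1 = -3 and x'(0) = 1/2 + 2*C1 + 4*C2 = -1. Solving gives C1 = -13/4, C2 = 5/4.

x = exp(2*t)/4 - 13*cos(4*t)*exp(2*t)/4 + 5*exp(2*t)*sin(4*t)/4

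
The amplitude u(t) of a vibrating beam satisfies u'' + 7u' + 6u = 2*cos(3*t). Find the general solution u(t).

Characteristic equation r² + 7r + 6 = 0 factors as (r + 1)(r + 6) = 0, so r = -1, -6.
Hence u_h = C1*exp(-t) + C2*exp(-6*t).
Try u_p = A*cos(3*t) + B*sin(3*t). Substituting and equating the coefficients of cos(3t) and sin(3t) gives A = -1/75, B = 7/75, so u_p = -cos(3*t)/75 + 7*sin(3*t)/75.

u = -cos(3*t)/75 + 7*sin(3*t)/75 + C1*exp(-t) + C2*exp(-6*t)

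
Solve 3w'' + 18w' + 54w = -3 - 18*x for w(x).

Divide through by 3: w'' + 6w' + 18w = -1 - 6*x.
Characteristic equation r² + 6r + 18 = 0 has discriminant (6)² - 4·(18) = -36 < 0, so r = -3 ± 3i.
Hence w_h = C1*cos(3*x)*exp(-3*x) + C2*exp(-3*x)*sin(3*x).
For the particular solution try w_p = A0 + A1*x. Substituting and matching coefficients of each power of x gives A0 = 1/18, A1 = -1/3, so w_p = 1/18 - x/3.

w = 1/18 - x/3 + C1*cos(3*x)*exp(-3*x) + C2*exp(-3*x)*sin(3*x)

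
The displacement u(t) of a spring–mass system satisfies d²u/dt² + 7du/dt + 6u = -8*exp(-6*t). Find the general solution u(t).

u = C1*exp(-t) + C2*exp(-6*t) + 8*t*exp(-6*t)/5

Characteristic equation r² + 7r + 6 = 0 factors as (r + 1)(r + 6) = 0, so r = -1, -6.
Hence u_h = C1*exp(-t) + C2*exp(-6*t).
Since exp(-6*t) solves the homogeneous equation (r = -6 is a root of multiplicity 1), multiply the trial by t. Try u_p = A*t*exp(-6*t). Substituting into the equation and dividing by exp(-6*t) gives A = 8/5, so u_p = 8*t*exp(-6*t)/5.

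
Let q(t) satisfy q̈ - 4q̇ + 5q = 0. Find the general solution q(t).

Characteristic equation r² - 4r + 5 = 0 has discriminant (-4)² - 4·(5) = -4 < 0, so r = 2 ± i.
Hence q_h = C1*cos(t)*exp(2*t) + C2*exp(2*t)*sin(t).

q = C1*cos(t)*exp(2*t) + C2*exp(2*t)*sin(t)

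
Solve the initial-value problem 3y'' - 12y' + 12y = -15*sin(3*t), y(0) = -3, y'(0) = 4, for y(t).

Divide through by 3: y'' - 4y' + 4y = -5*sin(3*t).
Characteristic equation r² - 4r + 4 = 0 has discriminant (-4)² - 4·(4) = 0, so r = 2 is a repeated root.
Hence y_h = (C1 + C2*t)*exp(2*t).
Try y_p = A*cos(3*t) + B*sin(3*t). Substituting and equating the coefficients of cos(3t) and sin(3t) gives A = -60/169, B = 25/169, so y_p = -60*cos(3*t)/169 + 25*sin(3*t)/169.
General solution: y = -60*cos(3*t)/169 + 25*sin(3*t)/169 + C1*exp(2*t) + C2*t*exp(2*t).
Apply the initial conditions: y(0) = -60/169 + C1 = -3 and y'(0) = 75/169 + C2 + 2*C1 = 4. Solving gives C1 = -447/169, C2 = 115/13.

y = -447*exp(2*t)/169 - 60*cos(3*t)/169 + 25*sin(3*t)/169 + 115*t*exp(2*t)/13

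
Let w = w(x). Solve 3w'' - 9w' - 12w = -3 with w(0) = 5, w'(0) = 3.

Divide through by 3: w'' - 3w' - 4w = -1.
Characteristic equation r² - 3r - 4 = 0 factors as (r - 4)(r + 1) = 0, so r = 4, -1.
Hence w_h = C1*exp(4*x) + C2*exp(-x).
For the particular solution try w_p = A0. Substituting and matching coefficients of each power of x gives A0 = 1/4, so w_p = 1/4.
General solution: w = 1/4 + C1*exp(4*x) + C2*exp(-x).
Apply the initial conditions: w(0) = 1/4 + C1 + C2 = 5 and w'(0) = -C2 + 4*C1 = 3. Solving gives C1 = 31/20, C2 = 16/5.

w = 1/4 + 16*exp(-x)/5 + 31*exp(4*x)/20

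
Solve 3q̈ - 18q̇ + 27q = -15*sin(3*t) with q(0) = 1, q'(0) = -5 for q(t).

q = -5*cos(3*t)/18 + 23*exp(3*t)/18 - 53*t*exp(3*t)/6

Divide through by 3: q'' - 6q' + 9q = -5*sin(3*t).
Characteristic equation r² - 6r + 9 = 0 has discriminant (-6)² - 4·(9) = 0, so r = 3 is a repeated root.
Hence q_h = (C1 + C2*t)*exp(3*t).
Try q_p = A*cos(3*t) + B*sin(3*t). Substituting and equating the coefficients of cos(3t) and sin(3t) gives A = -5/18, B = 0, so q_p = -5*cos(3*t)/18.
General solution: q = -5*cos(3*t)/18 + C1*exp(3*t) + C2*t*exp(3*t).
Apply the initial conditions: q(0) = -5/18 + C1 = 1 and q'(0) = C2 + 3*C1 = -5. Solving gives C1 = 23/18, C2 = -53/6.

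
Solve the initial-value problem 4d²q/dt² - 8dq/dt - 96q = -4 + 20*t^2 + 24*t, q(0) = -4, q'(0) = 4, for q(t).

q = 73/1728 - 1291*exp(6*t)/1080 - 911*exp(-4*t)/320 - 31*t/144 - 5*t**2/24

Divide through by 4: q'' - 2q' - 24q = -1 + 5*t^2 + 6*t.
Characteristic equation r² - 2r - 24 = 0 factors as (r - 6)(r + 4) = 0, so r = 6, -4.
Hence q_h = C1*exp(6*t) + C2*exp(-4*t).
For the particular solution try q_p = A0 + A1*t + A2*t^2. Substituting and matching coefficients of each power of t gives A0 = 73/1728, A1 = -31/144, A2 = -5/24, so q_p = 73/1728 - 31*t/144 - 5*t^2/24.
General solution: q = 73/1728 - 31*t/144 - 5*t^2/24 + C1*exp(6*t) + C2*exp(-4*t).
Apply the initial conditions: q(0) = 73/1728 + C1 + C2 = -4 and q'(0) = -31/144 - 4*C2 + 6*C1 = 4. Solving gives C1 = -1291/1080, C2 = -911/320.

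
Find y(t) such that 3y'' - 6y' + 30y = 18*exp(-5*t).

y = 2*exp(-5*t)/15 + C1*cos(3*t)*exp(t) + C2*exp(t)*sin(3*t)

Divide through by 3: y'' - 2y' + 10y = 6*exp(-5*t).
Characteristic equation r² - 2r + 10 = 0 has discriminant (-2)² - 4·(10) = -36 < 0, so r = 1 ± 3i.
Hence y_h = C1*cos(3*t)*exp(t) + C2*exp(t)*sin(3*t).
Try y_p = A*exp(-5*t). Substituting into the equation and dividing by exp(-5*t) gives A = 2/15, so y_p = 2*exp(-5*t)/15.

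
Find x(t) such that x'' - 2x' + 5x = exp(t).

x = exp(t)/4 + C1*cos(2*t)*exp(t) + C2*exp(t)*sin(2*t)

Characteristic equation r² - 2r + 5 = 0 has discriminant (-2)² - 4·(5) = -16 < 0, so r = 1 ± 2i.
Hence x_h = C1*cos(2*t)*exp(t) + C2*exp(t)*sin(2*t).
Try x_p = A*exp(t). Substituting into the equation and dividing by exp(t) gives A = 1/4, so x_p = exp(t)/4.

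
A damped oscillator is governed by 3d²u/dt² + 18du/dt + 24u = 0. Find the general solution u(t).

u = C1*exp(-4*t) + C2*exp(-2*t)

Divide through by 3: u'' + 6u' + 8u = 0.
Characteristic equation r² + 6r + 8 = 0 factors as (r + 4)(r + 2) = 0, so r = -4, -2.
Hence u_h = C1*exp(-4*t) + C2*exp(-2*t).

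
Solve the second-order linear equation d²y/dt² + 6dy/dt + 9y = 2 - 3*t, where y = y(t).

Characteristic equation r² + 6r + 9 = 0 has discriminant (6)² - 4·(9) = 0, so r = -3 is a repeated root.
Hence y_h = (C1 + C2*t)*exp(-3*t).
For the particular solution try y_p = A0 + A1*t. Substituting and matching coefficients of each power of t gives A0 = 4/9, A1 = -1/3, so y_p = 4/9 - t/3.

y = 4/9 - t/3 + C1*exp(-3*t) + C2*t*exp(-3*t)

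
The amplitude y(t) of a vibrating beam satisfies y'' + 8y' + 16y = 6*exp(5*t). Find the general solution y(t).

y = 2*exp(5*t)/27 + C1*exp(-4*t) + C2*t*exp(-4*t)

Characteristic equation r² + 8r + 16 = 0 has discriminant (8)² - 4·(16) = 0, so r = -4 is a repeated root.
Hence y_h = (C1 + C2*t)*exp(-4*t).
Try y_p = A*exp(5*t). Substituting into the equation and dividing by exp(5*t) gives A = 2/27, so y_p = 2*exp(5*t)/27.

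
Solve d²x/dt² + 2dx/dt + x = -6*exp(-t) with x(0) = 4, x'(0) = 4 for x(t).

Characteristic equation r² + 2r + 1 = 0 has discriminant (2)² - 4·(1) = 0, so r = -1 is a repeated root.
Hence x_h = (C1 + C2*t)*exp(-t).
Since exp(-t) solves the homogeneous equation (r = -1 is a root of multiplicity 2), multiply the trial by t^2. Try x_p = A*t^2*exp(-t). Substituting into the equation and dividing by exp(-t) gives A = -3, so x_p = -3*t^2*exp(-t).
General solution: x = C1*exp(-t) - 3*t^2*exp(-t) + C2*t*exp(-t).
Apply the initial conditions: x(0) = C1 = 4 and x'(0) = C2 - C1 = 4. Solving gives C1 = 4, C2 = 8.

x = 4*exp(-t) - 3*t**2*exp(-t) + 8*t*exp(-t)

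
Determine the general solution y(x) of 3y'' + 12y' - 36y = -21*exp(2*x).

Divide through by 3: y'' + 4y' - 12y = -7*exp(2*x).
Characteristic equation r² + 4r - 12 = 0 factors as (r - 2)(r + 6) = 0, so r = 2, -6.
Hence y_h = C1*exp(2*x) + C2*exp(-6*x).
Since exp(2*x) solves the homogeneous equation (r = 2 is a root of multiplicity 1), multiply the trial by x. Try y_p = A*x*exp(2*x). Substituting into the equation and dividing by exp(2*x) gives A = -7/8, so y_p = -7*x*exp(2*x)/8.

y = C1*exp(2*x) + C2*exp(-6*x) - 7*x*exp(2*x)/8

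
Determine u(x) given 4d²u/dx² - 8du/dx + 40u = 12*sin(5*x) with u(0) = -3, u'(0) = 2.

u = -9*sin(5*x)/65 + 6*cos(5*x)/65 - 201*cos(3*x)*exp(x)/65 + 376*exp(x)*sin(3*x)/195

Divide through by 4: u'' - 2u' + 10u = 3*sin(5*x).
Characteristic equation r² - 2r + 10 = 0 has discriminant (-2)² - 4·(10) = -36 < 0, so r = 1 ± 3i.
Hence u_h = C1*cos(3*x)*exp(x) + C2*exp(x)*sin(3*x).
Try u_p = A*cos(5*x) + B*sin(5*x). Substituting and equating the coefficients of cos(5x) and sin(5x) gives A = 6/65, B = -9/65, so u_p = -9*sin(5*x)/65 + 6*cos(5*x)/65.
General solution: u = -9*sin(5*x)/65 + 6*cos(5*x)/65 + C1*cos(3*x)*exp(x) + C2*exp(x)*sin(3*x).
Apply the initial conditions: u(0) = 6/65 + C1 = -3 and u'(0) = -9/13 + C1 + 3*C2 = 2. Solving gives C1 = -201/65, C2 = 376/195.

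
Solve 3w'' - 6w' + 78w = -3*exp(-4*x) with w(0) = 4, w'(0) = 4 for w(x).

Divide through by 3: w'' - 2w' + 26w = -exp(-4*x).
Characteristic equation r² - 2r + 26 = 0 has discriminant (-2)² - 4·(26) = -100 < 0, so r = 1 ± 5i.
Hence w_h = C1*cos(5*x)*exp(x) + C2*exp(x)*sin(5*x).
Try w_p = A*exp(-4*x). Substituting into the equation and dividing by exp(-4*x) gives A = -1/50, so w_p = -exp(-4*x)/50.
General solution: w = -exp(-4*x)/50 + C1*cos(5*x)*exp(x) + C2*exp(x)*sin(5*x).
Apply the initial conditions: w(0) = -1/50 + C1 = 4 and w'(0) = 2/25 + C1 + 5*C2 = 4. Solving gives C1 = 201/50, C2 = -1/50.

w = -exp(-4*x)/50 - exp(x)*sin(5*x)/50 + 201*cos(5*x)*exp(x)/50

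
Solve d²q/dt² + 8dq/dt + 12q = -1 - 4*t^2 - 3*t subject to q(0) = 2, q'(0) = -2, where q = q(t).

q = -17/108 - 229*exp(-6*t)/432 - t**2/3 + 7*t/36 + 43*exp(-2*t)/16

Characteristic equation r² + 8r + 12 = 0 factors as (r + 6)(r + 2) = 0, so r = -6, -2.
Hence q_h = C1*exp(-6*t) + C2*exp(-2*t).
For the particular solution try q_p = A0 + A1*t + A2*t^2. Substituting and matching coefficients of each power of t gives A0 = -17/108, A1 = 7/36, A2 = -1/3, so q_p = -17/108 - t^2/3 + 7*t/36.
General solution: q = -17/108 - t^2/3 + 7*t/36 + C1*exp(-6*t) + C2*exp(-2*t).
Apply the initial conditions: q(0) = -17/108 + C1 + C2 = 2 and q'(0) = 7/36 - 6*C1 - 2*C2 = -2. Solving gives C1 = -229/432, C2 = 43/16.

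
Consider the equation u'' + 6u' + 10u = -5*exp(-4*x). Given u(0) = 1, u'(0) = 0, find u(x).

u = -5*exp(-4*x)/2 + exp(-3*x)*sin(x)/2 + 7*cos(x)*exp(-3*x)/2

Characteristic equation r² + 6r + 10 = 0 has discriminant (6)² - 4·(10) = -4 < 0, so r = -3 ± i.
Hence u_h = C1*cos(x)*exp(-3*x) + C2*exp(-3*x)*sin(x).
Try u_p = A*exp(-4*x). Substituting into the equation and dividing by exp(-4*x) gives A = -5/2, so u_p = -5*exp(-4*x)/2.
General solution: u = -5*exp(-4*x)/2 + C1*cos(x)*exp(-3*x) + C2*exp(-3*x)*sin(x).
Apply the initial conditions: u(0) = -5/2 + C1 = 1 and u'(0) = 10 + C2 - 3*C1 = 0. Solving gives C1 = 7/2, C2 = 1/2.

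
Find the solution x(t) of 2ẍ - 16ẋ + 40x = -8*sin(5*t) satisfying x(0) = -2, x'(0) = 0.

Divide through by 2: x'' - 8x' + 20x = -4*sin(5*t).
Characteristic equation r² - 8r + 20 = 0 has discriminant (-8)² - 4·(20) = -16 < 0, so r = 4 ± 2i.
Hence x_h = C1*cos(2*t)*exp(4*t) + C2*exp(4*t)*sin(2*t).
Try x_p = A*cos(5*t) + B*sin(5*t). Substituting and equating the coefficients of cos(5t) and sin(5t) gives A = -32/325, B = 4/325, so x_p = -32*cos(5*t)/325 + 4*sin(5*t)/325.
General solution: x = -32*cos(5*t)/325 + 4*sin(5*t)/325 + C1*cos(2*t)*exp(4*t) + C2*exp(4*t)*sin(2*t).
Apply the initial conditions: x(0) = -32/325 + C1 = -2 and x'(0) = 4/65 + 2*C2 + 4*C1 = 0. Solving gives C1 = -618/325, C2 = 1226/325.

x = -32*cos(5*t)/325 + 4*sin(5*t)/325 - 618*cos(2*t)*exp(4*t)/325 + 1226*exp(4*t)*sin(2*t)/325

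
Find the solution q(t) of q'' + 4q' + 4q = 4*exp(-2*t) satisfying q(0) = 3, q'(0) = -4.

Characteristic equation r² + 4r + 4 = 0 has discriminant (4)² - 4·(4) = 0, so r = -2 is a repeated root.
Hence q_h = (C1 + C2*t)*exp(-2*t).
Since exp(-2*t) solves the homogeneous equation (r = -2 is a root of multiplicity 2), multiply the trial by t^2. Try q_p = A*t^2*exp(-2*t). Substituting into the equation and dividing by exp(-2*t) gives A = 2, so q_p = 2*t^2*exp(-2*t).
General solution: q = C1*exp(-2*t) + 2*t^2*exp(-2*t) + C2*t*exp(-2*t).
Apply the initial conditions: q(0) = C1 = 3 and q'(0) = C2 - 2*C1 = -4. Solving gives C1 = 3, C2 = 2.

q = 3*exp(-2*t) + 2*t*exp(-2*t) + 2*t**2*exp(-2*t)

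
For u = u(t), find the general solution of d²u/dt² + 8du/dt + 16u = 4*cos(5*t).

Characteristic equation r² + 8r + 16 = 0 has discriminant (8)² - 4·(16) = 0, so r = -4 is a repeated root.
Hence u_h = (C1 + C2*t)*exp(-4*t).
Try u_p = A*cos(5*t) + B*sin(5*t). Substituting and equating the coefficients of cos(5t) and sin(5t) gives A = -36/1681, B = 160/1681, so u_p = -36*cos(5*t)/1681 + 160*sin(5*t)/1681.

u = -36*cos(5*t)/1681 + 160*sin(5*t)/1681 + C1*exp(-4*t) + C2*t*exp(-4*t)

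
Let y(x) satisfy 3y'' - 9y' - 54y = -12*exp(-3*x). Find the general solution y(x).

Divide through by 3: y'' - 3y' - 18y = -4*exp(-3*x).
Characteristic equation r² - 3r - 18 = 0 factors as (r + 3)(r - 6) = 0, so r = -3, 6.
Hence y_h = C1*exp(-3*x) + C2*exp(6*x).
Since exp(-3*x) solves the homogeneous equation (r = -3 is a root of multiplicity 1), multiply the trial by x. Try y_p = A*x*exp(-3*x). Substituting into the equation and dividing by exp(-3*x) gives A = 4/9, so y_p = 4*x*exp(-3*x)/9.

y = C1*exp(-3*x) + C2*exp(6*x) + 4*x*exp(-3*x)/9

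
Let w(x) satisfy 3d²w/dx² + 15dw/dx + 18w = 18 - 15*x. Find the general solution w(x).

w = 61/36 - 5*x/6 + C1*exp(-3*x) + C2*exp(-2*x)

Divide through by 3: w'' + 5w' + 6w = 6 - 5*x.
Characteristic equation r² + 5r + 6 = 0 factors as (r + 3)(r + 2) = 0, so r = -3, -2.
Hence w_h = C1*exp(-3*x) + C2*exp(-2*x).
For the particular solution try w_p = A0 + A1*x. Substituting and matching coefficients of each power of x gives A0 = 61/36, A1 = -5/6, so w_p = 61/36 - 5*x/6.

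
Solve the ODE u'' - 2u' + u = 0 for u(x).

Characteristic equation r² - 2r + 1 = 0 has discriminant (-2)² - 4·(1) = 0, so r = 1 is a repeated root.
Hence u_h = (C1 + C2*x)*exp(x).

u = C1*exp(x) + C2*x*exp(x)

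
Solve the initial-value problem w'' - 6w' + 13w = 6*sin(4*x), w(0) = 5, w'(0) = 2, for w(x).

Characteristic equation r² - 6r + 13 = 0 has discriminant (-6)² - 4·(13) = -16 < 0, so r = 3 ± 2i.
Hence w_h = C1*cos(2*x)*exp(3*x) + C2*exp(3*x)*sin(2*x).
Try w_p = A*cos(4*x) + B*sin(4*x). Substituting and equating the coefficients of cos(4x) and sin(4x) gives A = 16/65, B = -2/65, so w_p = -2*sin(4*x)/65 + 16*cos(4*x)/65.
General solution: w = -2*sin(4*x)/65 + 16*cos(4*x)/65 + C1*cos(2*x)*exp(3*x) + C2*exp(3*x)*sin(2*x).
Apply the initial conditions: w(0) = 16/65 + C1 = 5 and w'(0) = -8/65 + 2*C2 + 3*C1 = 2. Solving gives C1 = 309/65, C2 = -789/130.

w = -2*sin(4*x)/65 + 16*cos(4*x)/65 - 789*exp(3*x)*sin(2*x)/130 + 309*cos(2*x)*exp(3*x)/65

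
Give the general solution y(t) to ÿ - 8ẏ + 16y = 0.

Characteristic equation r² - 8r + 16 = 0 has discriminant (-8)² - 4·(16) = 0, so r = 4 is a repeated root.
Hence y_h = (C1 + C2*t)*exp(4*t).

y = C1*exp(4*t) + C2*t*exp(4*t)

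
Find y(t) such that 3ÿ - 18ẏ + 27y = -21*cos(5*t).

y = 28*cos(5*t)/289 + 105*sin(5*t)/578 + C1*exp(3*t) + C2*t*exp(3*t)

Divide through by 3: y'' - 6y' + 9y = -7*cos(5*t).
Characteristic equation r² - 6r + 9 = 0 has discriminant (-6)² - 4·(9) = 0, so r = 3 is a repeated root.
Hence y_h = (C1 + C2*t)*exp(3*t).
Try y_p = A*cos(5*t) + B*sin(5*t). Substituting and equating the coefficients of cos(5t) and sin(5t) gives A = 28/289, B = 105/578, so y_p = 28*cos(5*t)/289 + 105*sin(5*t)/578.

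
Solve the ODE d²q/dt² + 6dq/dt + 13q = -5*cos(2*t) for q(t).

Characteristic equation r² + 6r + 13 = 0 has discriminant (6)² - 4·(13) = -16 < 0, so r = -3 ± 2i.
Hence q_h = C1*cos(2*t)*exp(-3*t) + C2*exp(-3*t)*sin(2*t).
Try q_p = A*cos(2*t) + B*sin(2*t). Substituting and equating the coefficients of cos(2t) and sin(2t) gives A = -1/5, B = -4/15, so q_p = -4*sin(2*t)/15 - cos(2*t)/5.

q = -4*sin(2*t)/15 - cos(2*t)/5 + C1*cos(2*t)*exp(-3*t) + C2*exp(-3*t)*sin(2*t)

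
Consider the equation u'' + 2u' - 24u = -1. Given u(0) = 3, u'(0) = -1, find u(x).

Characteristic equation r² + 2r - 24 = 0 factors as (r - 4)(r + 6) = 0, so r = 4, -6.
Hence u_h = C1*exp(4*x) + C2*exp(-6*x).
For the particular solution try u_p = A0. Substituting and matching coefficients of each power of x gives A0 = 1/24, so u_p = 1/24.
General solution: u = 1/24 + C1*exp(4*x) + C2*exp(-6*x).
Apply the initial conditions: u(0) = 1/24 + C1 + C2 = 3 and u'(0) = -6*C2 + 4*C1 = -1. Solving gives C1 = 67/40, C2 = 77/60.

u = 1/24 + 67*exp(4*x)/40 + 77*exp(-6*x)/60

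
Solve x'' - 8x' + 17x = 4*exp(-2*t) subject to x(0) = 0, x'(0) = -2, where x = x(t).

Characteristic equation r² - 8r + 17 = 0 has discriminant (-8)² - 4·(17) = -4 < 0, so r = 4 ± i.
Hence x_h = C1*cos(t)*exp(4*t) + C2*exp(4*t)*sin(t).
Try x_p = A*exp(-2*t). Substituting into the equation and dividing by exp(-2*t) gives A = 4/37, so x_p = 4*exp(-2*t)/37.
General solution: x = 4*exp(-2*t)/37 + C1*cos(t)*exp(4*t) + C2*exp(4*t)*sin(t).
Apply the initial conditions: x(0) = 4/37 + C1 = 0 and x'(0) = -8/37 + C2 + 4*C1 = -2. Solving gives C1 = -4/37, C2 = -50/37.

x = 4*exp(-2*t)/37 - 50*exp(4*t)*sin(t)/37 - 4*cos(t)*exp(4*t)/37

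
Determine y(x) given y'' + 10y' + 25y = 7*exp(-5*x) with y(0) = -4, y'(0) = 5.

y = -4*exp(-5*x) - 15*x*exp(-5*x) + 7*x**2*exp(-5*x)/2

Characteristic equation r² + 10r + 25 = 0 has discriminant (10)² - 4·(25) = 0, so r = -5 is a repeated root.
Hence y_h = (C1 + C2*x)*exp(-5*x).
Since exp(-5*x) solves the homogeneous equation (r = -5 is a root of multiplicity 2), multiply the trial by x^2. Try y_p = A*x^2*exp(-5*x). Substituting into the equation and dividing by exp(-5*x) gives A = 7/2, so y_p = 7*x^2*exp(-5*x)/2.
General solution: y = C1*exp(-5*x) + 7*x^2*exp(-5*x)/2 + C2*x*exp(-5*x).
Apply the initial conditions: y(0) = C1 = -4 and y'(0) = C2 - 5*C1 = 5. Solving gives C1 = -4, C2 = -15.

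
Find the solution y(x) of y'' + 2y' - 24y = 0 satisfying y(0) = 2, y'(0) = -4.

Characteristic equation r² + 2r - 24 = 0 factors as (r - 4)(r + 6) = 0, so r = 4, -6.
Hence y_h = C1*exp(4*x) + C2*exp(-6*x).
Apply the initial conditions: y(0) = C1 + C2 = 2 and y'(0) = -6*C2 + 4*C1 = -4. Solving gives C1 = 4/5, C2 = 6/5.

y = 4*exp(4*x)/5 + 6*exp(-6*x)/5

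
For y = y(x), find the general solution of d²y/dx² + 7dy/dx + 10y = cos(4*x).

y = -3*cos(4*x)/410 + 7*sin(4*x)/205 + C1*exp(-5*x) + C2*exp(-2*x)

Characteristic equation r² + 7r + 10 = 0 factors as (r + 5)(r + 2) = 0, so r = -5, -2.
Hence y_h = C1*exp(-5*x) + C2*exp(-2*x).
Try y_p = A*cos(4*x) + B*sin(4*x). Substituting and equating the coefficients of cos(4x) and sin(4x) gives A = -3/410, B = 7/205, so y_p = -3*cos(4*x)/410 + 7*sin(4*x)/205.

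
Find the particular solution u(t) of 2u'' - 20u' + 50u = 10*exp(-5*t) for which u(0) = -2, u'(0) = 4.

u = -41*exp(5*t)/20 + exp(-5*t)/20 + 29*t*exp(5*t)/2

Divide through by 2: u'' - 10u' + 25u = 5*exp(-5*t).
Characteristic equation r² - 10r + 25 = 0 has discriminant (-10)² - 4·(25) = 0, so r = 5 is a repeated root.
Hence u_h = (C1 + C2*t)*exp(5*t).
Try u_p = A*exp(-5*t). Substituting into the equation and dividing by exp(-5*t) gives A = 1/20, so u_p = exp(-5*t)/20.
General solution: u = exp(-5*t)/20 + C1*exp(5*t) + C2*t*exp(5*t).
Apply the initial conditions: u(0) = 1/20 + C1 = -2 and u'(0) = -1/4 + C2 + 5*C1 = 4. Solving gives C1 = -41/20, C2 = 29/2.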